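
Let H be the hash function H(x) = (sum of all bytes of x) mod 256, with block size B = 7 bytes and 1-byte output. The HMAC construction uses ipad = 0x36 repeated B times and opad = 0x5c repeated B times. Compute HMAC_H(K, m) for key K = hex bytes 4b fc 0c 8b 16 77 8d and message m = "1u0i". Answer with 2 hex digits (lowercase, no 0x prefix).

Key hex bytes 4b fc 0c 8b 16 77 8d is exactly B = 7 bytes: K' = 4b fc 0c 8b 16 77 8d.
K' ⊕ ipad = 7d ca 3a bd 20 41 bb.  K' ⊕ opad = 17 a0 50 d7 4a 2b d1.
Inner input = (K'⊕ipad) ∥ m = 7d ca 3a bd 20 41 bb ∥ 31 75 30 69.
Inner hash: sum = 125+202+58+189+32+65+187+49+117+48+105 = 1177; mod 256 = 153 → 99.
Outer input = (K'⊕opad) ∥ inner = 17 a0 50 d7 4a 2b d1 ∥ 99.
Outer hash (tag): sum = 23+160+80+215+74+43+209+153 = 957; mod 256 = 189 → bd.

bd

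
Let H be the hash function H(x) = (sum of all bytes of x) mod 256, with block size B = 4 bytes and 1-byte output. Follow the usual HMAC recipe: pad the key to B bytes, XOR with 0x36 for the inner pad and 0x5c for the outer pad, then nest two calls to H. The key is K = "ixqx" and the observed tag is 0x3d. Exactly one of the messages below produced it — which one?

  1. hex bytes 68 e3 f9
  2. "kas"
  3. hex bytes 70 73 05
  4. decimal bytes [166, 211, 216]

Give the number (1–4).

Key "ixqx" = 69 78 71 78 is exactly B = 4 bytes: K' = 69 78 71 78.
K' ⊕ ipad = 5f 4e 47 4e; K' ⊕ opad = 35 24 2d 24.
m1: inner = H(5f 4e 47 4e 68 e3 f9) = 86; tag = H(35 24 2d 24 86) = 30
m2: inner = H(5f 4e 47 4e 6b 61 73) = 81; tag = H(35 24 2d 24 81) = 2b
m3: inner = H(5f 4e 47 4e 70 73 05) = 2a; tag = H(35 24 2d 24 2a) = d4
m4: inner = H(5f 4e 47 4e a6 d3 d8) = 93; tag = H(35 24 2d 24 93) = 3d ← matches

4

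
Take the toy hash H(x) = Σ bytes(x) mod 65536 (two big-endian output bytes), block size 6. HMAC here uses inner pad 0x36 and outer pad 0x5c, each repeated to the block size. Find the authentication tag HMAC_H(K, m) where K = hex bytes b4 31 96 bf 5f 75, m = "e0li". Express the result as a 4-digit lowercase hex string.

03f9

Key hex bytes b4 31 96 bf 5f 75 is exactly B = 6 bytes: K' = b4 31 96 bf 5f 75.
K' ⊕ ipad = 82 07 a0 89 69 43.  K' ⊕ opad = e8 6d ca e3 03 29.
Inner input = (K'⊕ipad) ∥ m = 82 07 a0 89 69 43 ∥ 65 30 6c 69.
Inner hash: sum = 130+7+160+137+105+67+101+48+108+105 = 968 → 03 c8.
Outer input = (K'⊕opad) ∥ inner = e8 6d ca e3 03 29 ∥ 03 c8.
Outer hash (tag): sum = 232+109+202+227+3+41+3+200 = 1017 → 03 f9.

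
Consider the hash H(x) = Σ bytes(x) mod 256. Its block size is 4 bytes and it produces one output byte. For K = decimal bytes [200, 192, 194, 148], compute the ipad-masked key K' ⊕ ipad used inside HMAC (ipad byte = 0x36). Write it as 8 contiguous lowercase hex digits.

fef6f4a2

Key decimal bytes [200, 192, 194, 148] = c8 c0 c2 94 is exactly B = 4 bytes: K' = c8 c0 c2 94.
XOR each byte with 0x36: c8⊕36=fe, c0⊕36=f6, c2⊕36=f4, 94⊕36=a2.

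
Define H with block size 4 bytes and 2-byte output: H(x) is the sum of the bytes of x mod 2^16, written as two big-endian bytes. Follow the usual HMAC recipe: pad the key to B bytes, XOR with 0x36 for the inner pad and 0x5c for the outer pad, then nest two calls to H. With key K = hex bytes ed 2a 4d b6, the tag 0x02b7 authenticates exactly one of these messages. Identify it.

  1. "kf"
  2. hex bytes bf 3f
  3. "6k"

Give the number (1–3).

3

Key hex bytes ed 2a 4d b6 is exactly B = 4 bytes: K' = ed 2a 4d b6.
K' ⊕ ipad = db 1c 7b 80; K' ⊕ opad = b1 76 11 ea.
m1: inner = H(db 1c 7b 80 6b 66) = 02 c3; tag = H(b1 76 11 ea 02 c3) = 02e7
m2: inner = H(db 1c 7b 80 bf 3f) = 02 f0; tag = H(b1 76 11 ea 02 f0) = 0314
m3: inner = H(db 1c 7b 80 36 6b) = 02 93; tag = H(b1 76 11 ea 02 93) = 02b7 ← matches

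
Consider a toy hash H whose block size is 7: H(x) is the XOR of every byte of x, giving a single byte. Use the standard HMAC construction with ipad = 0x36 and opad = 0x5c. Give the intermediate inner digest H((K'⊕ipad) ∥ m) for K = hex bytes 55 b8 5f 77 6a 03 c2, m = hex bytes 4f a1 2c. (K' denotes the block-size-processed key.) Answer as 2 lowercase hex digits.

Key hex bytes 55 b8 5f 77 6a 03 c2 is exactly B = 7 bytes: K' = 55 b8 5f 77 6a 03 c2.
K' ⊕ ipad = 63 8e 69 41 5c 35 f4.
Inner input = 63 8e 69 41 5c 35 f4 ∥ 4f a1 2c.
Inner hash: XOR 63⊕8e⊕69⊕41⊕5c⊕35⊕f4⊕4f⊕a1⊕2c = 9a.

9a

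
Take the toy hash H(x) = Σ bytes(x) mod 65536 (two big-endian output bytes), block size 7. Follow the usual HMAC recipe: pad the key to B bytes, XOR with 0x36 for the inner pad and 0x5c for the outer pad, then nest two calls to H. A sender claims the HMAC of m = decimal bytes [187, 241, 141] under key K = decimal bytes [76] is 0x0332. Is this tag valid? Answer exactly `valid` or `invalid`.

valid

Key decimal bytes [76] = 4c is 1 byte ≤ B = 7; zero-pad to 7 bytes: K' = 4c 00 00 00 00 00 00.
K' ⊕ ipad = 7a 36 36 36 36 36 36; K' ⊕ opad = 10 5c 5c 5c 5c 5c 5c.
Inner hash: sum = 122+54+54+54+54+54+54+187+241+141 = 1015 → 03 f7.
Outer hash (recomputed tag): sum = 16+92+92+92+92+92+92+3+247 = 818 → 03 32.
Recomputed tag = 0332; claimed = 0332 → match.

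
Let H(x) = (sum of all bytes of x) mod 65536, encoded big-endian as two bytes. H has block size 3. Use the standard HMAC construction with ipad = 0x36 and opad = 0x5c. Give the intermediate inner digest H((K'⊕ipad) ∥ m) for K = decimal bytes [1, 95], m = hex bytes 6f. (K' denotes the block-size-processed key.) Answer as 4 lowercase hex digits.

0145

Key decimal bytes [1, 95] = 01 5f is 2 bytes ≤ B = 3; zero-pad to 3 bytes: K' = 01 5f 00.
K' ⊕ ipad = 37 69 36.
Inner input = 37 69 36 ∥ 6f.
Inner hash: sum = 55+105+54+111 = 325 → 01 45.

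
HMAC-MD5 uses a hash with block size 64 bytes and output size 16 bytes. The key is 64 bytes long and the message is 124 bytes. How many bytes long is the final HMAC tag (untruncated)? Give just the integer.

16

The tag is one MD5 digest: 16 bytes.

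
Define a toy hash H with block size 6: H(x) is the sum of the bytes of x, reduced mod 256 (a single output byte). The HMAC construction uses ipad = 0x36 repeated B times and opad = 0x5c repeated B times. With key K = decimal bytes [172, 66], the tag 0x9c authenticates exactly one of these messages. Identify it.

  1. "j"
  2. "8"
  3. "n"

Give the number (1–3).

Key decimal bytes [172, 66] = ac 42 is 2 bytes ≤ B = 6; zero-pad to 6 bytes: K' = ac 42 00 00 00 00.
K' ⊕ ipad = 9a 74 36 36 36 36; K' ⊕ opad = f0 1e 5c 5c 5c 5c.
m1: inner = H(9a 74 36 36 36 36 6a) = 50; tag = H(f0 1e 5c 5c 5c 5c 50) = ce
m2: inner = H(9a 74 36 36 36 36 38) = 1e; tag = H(f0 1e 5c 5c 5c 5c 1e) = 9c ← matches
m3: inner = H(9a 74 36 36 36 36 6e) = 54; tag = H(f0 1e 5c 5c 5c 5c 54) = d2

2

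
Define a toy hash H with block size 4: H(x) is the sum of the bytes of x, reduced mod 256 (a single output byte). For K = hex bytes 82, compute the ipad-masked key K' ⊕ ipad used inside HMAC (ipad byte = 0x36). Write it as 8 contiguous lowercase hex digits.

b4363636

Key hex bytes 82 is 1 byte ≤ B = 4; zero-pad to 4 bytes: K' = 82 00 00 00.
XOR each byte with 0x36: 82⊕36=b4, 00⊕36=36, 00⊕36=36, 00⊕36=36.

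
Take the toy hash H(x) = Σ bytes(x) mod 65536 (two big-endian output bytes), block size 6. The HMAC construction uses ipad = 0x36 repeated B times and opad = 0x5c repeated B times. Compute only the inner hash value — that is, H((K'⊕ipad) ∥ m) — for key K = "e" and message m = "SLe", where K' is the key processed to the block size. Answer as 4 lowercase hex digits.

Key "e" = 65 is 1 byte ≤ B = 6; zero-pad to 6 bytes: K' = 65 00 00 00 00 00.
K' ⊕ ipad = 53 36 36 36 36 36.
Inner input = 53 36 36 36 36 36 ∥ 53 4c 65.
Inner hash: sum = 83+54+54+54+54+54+83+76+101 = 613 → 02 65.

0265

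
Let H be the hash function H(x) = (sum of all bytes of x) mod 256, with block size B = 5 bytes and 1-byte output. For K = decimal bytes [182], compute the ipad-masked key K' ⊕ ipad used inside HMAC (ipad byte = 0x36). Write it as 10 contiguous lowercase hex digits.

Key decimal bytes [182] = b6 is 1 byte ≤ B = 5; zero-pad to 5 bytes: K' = b6 00 00 00 00.
XOR each byte with 0x36: b6⊕36=80, 00⊕36=36, 00⊕36=36, 00⊕36=36, 00⊕36=36.

8036363636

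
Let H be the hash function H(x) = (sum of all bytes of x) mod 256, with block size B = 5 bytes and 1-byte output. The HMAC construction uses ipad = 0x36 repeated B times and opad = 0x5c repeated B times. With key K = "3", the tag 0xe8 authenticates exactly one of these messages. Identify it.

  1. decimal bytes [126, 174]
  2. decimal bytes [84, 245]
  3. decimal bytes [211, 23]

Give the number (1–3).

Key "3" = 33 is 1 byte ≤ B = 5; zero-pad to 5 bytes: K' = 33 00 00 00 00.
K' ⊕ ipad = 05 36 36 36 36; K' ⊕ opad = 6f 5c 5c 5c 5c.
m1: inner = H(05 36 36 36 36 7e ae) = 09; tag = H(6f 5c 5c 5c 5c 09) = e8 ← matches
m2: inner = H(05 36 36 36 36 54 f5) = 26; tag = H(6f 5c 5c 5c 5c 26) = 05
m3: inner = H(05 36 36 36 36 d3 17) = c7; tag = H(6f 5c 5c 5c 5c c7) = a6

1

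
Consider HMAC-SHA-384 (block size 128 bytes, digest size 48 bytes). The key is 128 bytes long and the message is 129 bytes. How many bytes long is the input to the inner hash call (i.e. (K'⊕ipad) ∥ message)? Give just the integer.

257

Key is 128 ≤ 128 bytes, zero-padded: |K'| = 128.
Inner input = (K'⊕ipad) ∥ m → 128 + 129 = 257 bytes.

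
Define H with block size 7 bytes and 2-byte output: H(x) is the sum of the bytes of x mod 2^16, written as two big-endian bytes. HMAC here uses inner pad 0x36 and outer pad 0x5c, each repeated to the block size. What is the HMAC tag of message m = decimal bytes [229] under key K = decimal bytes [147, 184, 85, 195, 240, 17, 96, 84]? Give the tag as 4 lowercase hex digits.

Key decimal bytes [147, 184, 85, 195, 240, 17, 96, 84] = 93 b8 55 c3 f0 11 60 54 is 8 bytes > B = 7, so hash it first: H(key) = 04 18, then zero-pad to 7 bytes: K' = 04 18 00 00 00 00 00.
K' ⊕ ipad = 32 2e 36 36 36 36 36.  K' ⊕ opad = 58 44 5c 5c 5c 5c 5c.
Inner input = (K'⊕ipad) ∥ m = 32 2e 36 36 36 36 36 ∥ e5.
Inner hash: sum = 50+46+54+54+54+54+54+229 = 595 → 02 53.
Outer input = (K'⊕opad) ∥ inner = 58 44 5c 5c 5c 5c 5c ∥ 02 53.
Outer hash (tag): sum = 88+68+92+92+92+92+92+2+83 = 701 → 02 bd.

02bd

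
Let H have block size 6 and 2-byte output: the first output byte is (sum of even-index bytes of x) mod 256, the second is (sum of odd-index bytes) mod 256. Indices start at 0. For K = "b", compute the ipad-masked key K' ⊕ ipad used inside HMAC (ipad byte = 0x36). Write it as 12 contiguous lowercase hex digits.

543636363636

Key "b" = 62 is 1 byte ≤ B = 6; zero-pad to 6 bytes: K' = 62 00 00 00 00 00.
XOR each byte with 0x36: 62⊕36=54, 00⊕36=36, 00⊕36=36, 00⊕36=36, 00⊕36=36, 00⊕36=36.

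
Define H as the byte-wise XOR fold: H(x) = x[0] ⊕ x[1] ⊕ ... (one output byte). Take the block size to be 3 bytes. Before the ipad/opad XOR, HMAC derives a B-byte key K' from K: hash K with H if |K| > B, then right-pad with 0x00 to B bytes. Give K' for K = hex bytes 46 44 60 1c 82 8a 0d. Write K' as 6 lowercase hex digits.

7b0000

|K| = 7 > B = 3, so first hash the key.
H(K): XOR 46⊕44⊕60⊕1c⊕82⊕8a⊕0d = 7b.
Zero-pad H(K) = 7b to 3 bytes: K' = 7b 00 00.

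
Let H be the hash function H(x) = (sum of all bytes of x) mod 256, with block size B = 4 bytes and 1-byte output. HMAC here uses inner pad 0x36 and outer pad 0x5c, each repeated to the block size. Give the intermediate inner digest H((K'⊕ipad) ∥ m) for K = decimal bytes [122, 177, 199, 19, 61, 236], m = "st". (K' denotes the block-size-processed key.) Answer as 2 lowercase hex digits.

a1

Key decimal bytes [122, 177, 199, 19, 61, 236] = 7a b1 c7 13 3d ec is 6 bytes > B = 4, so hash it first: H(key) = 2e, then zero-pad to 4 bytes: K' = 2e 00 00 00.
K' ⊕ ipad = 18 36 36 36.
Inner input = 18 36 36 36 ∥ 73 74.
Inner hash: sum = 24+54+54+54+115+116 = 417; mod 256 = 161 → a1.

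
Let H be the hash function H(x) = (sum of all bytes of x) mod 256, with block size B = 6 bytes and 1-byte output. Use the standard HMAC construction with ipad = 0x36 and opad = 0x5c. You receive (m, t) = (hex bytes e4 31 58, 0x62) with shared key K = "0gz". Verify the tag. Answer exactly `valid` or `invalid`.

Key "0gz" = 30 67 7a is 3 bytes ≤ B = 6; zero-pad to 6 bytes: K' = 30 67 7a 00 00 00.
K' ⊕ ipad = 06 51 4c 36 36 36; K' ⊕ opad = 6c 3b 26 5c 5c 5c.
Inner hash: sum = 6+81+76+54+54+54+228+49+88 = 690; mod 256 = 178 → b2.
Outer hash (recomputed tag): sum = 108+59+38+92+92+92+178 = 659; mod 256 = 147 → 93.
Recomputed tag = 93; claimed = 62 → mismatch.

invalid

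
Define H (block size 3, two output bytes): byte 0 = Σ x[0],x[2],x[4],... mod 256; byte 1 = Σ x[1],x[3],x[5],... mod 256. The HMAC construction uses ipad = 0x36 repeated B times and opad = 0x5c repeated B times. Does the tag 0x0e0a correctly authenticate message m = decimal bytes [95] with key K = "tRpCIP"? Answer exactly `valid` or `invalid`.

invalid

Key "tRpCIP" = 74 52 70 43 49 50 is 6 bytes > B = 3, so hash it first: H(key) = 2d e5, then zero-pad to 3 bytes: K' = 2d e5 00.
K' ⊕ ipad = 1b d3 36; K' ⊕ opad = 71 b9 5c.
Inner hash: even-index sum = 81 mod 256 = 81; odd-index sum = 306 mod 256 = 50 → 51 32.
Outer hash (recomputed tag): even-index sum = 255 mod 256 = 255; odd-index sum = 266 mod 256 = 10 → ff 0a.
Recomputed tag = ff0a; claimed = 0e0a → mismatch.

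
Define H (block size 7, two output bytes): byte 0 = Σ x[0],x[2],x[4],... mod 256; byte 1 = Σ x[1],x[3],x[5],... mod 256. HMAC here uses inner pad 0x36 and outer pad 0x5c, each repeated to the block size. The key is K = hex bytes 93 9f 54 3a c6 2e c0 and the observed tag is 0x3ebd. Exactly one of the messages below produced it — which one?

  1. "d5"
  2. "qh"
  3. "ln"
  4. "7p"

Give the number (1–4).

1

Key hex bytes 93 9f 54 3a c6 2e c0 is exactly B = 7 bytes: K' = 93 9f 54 3a c6 2e c0.
K' ⊕ ipad = a5 a9 62 0c f0 18 f6; K' ⊕ opad = cf c3 08 66 9a 72 9c.
m1: inner = H(a5 a9 62 0c f0 18 f6 64 35) = 22 31; tag = H(cf c3 08 66 9a 72 9c 22 31) = 3ebd ← matches
m2: inner = H(a5 a9 62 0c f0 18 f6 71 68) = 55 3e; tag = H(cf c3 08 66 9a 72 9c 55 3e) = 4bf0
m3: inner = H(a5 a9 62 0c f0 18 f6 6c 6e) = 5b 39; tag = H(cf c3 08 66 9a 72 9c 5b 39) = 46f6
m4: inner = H(a5 a9 62 0c f0 18 f6 37 70) = 5d 04; tag = H(cf c3 08 66 9a 72 9c 5d 04) = 11f8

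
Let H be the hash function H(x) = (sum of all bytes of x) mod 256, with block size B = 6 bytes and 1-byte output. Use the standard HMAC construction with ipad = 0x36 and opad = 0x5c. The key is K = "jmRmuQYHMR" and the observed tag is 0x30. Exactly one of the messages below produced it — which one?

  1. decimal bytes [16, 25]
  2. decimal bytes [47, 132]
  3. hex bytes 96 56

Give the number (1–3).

3

Key "jmRmuQYHMR" = 6a 6d 52 6d 75 51 59 48 4d 52 is 10 bytes > B = 6, so hash it first: H(key) = 9c, then zero-pad to 6 bytes: K' = 9c 00 00 00 00 00.
K' ⊕ ipad = aa 36 36 36 36 36; K' ⊕ opad = c0 5c 5c 5c 5c 5c.
m1: inner = H(aa 36 36 36 36 36 10 19) = e1; tag = H(c0 5c 5c 5c 5c 5c e1) = 6d
m2: inner = H(aa 36 36 36 36 36 2f 84) = 6b; tag = H(c0 5c 5c 5c 5c 5c 6b) = f7
m3: inner = H(aa 36 36 36 36 36 96 56) = a4; tag = H(c0 5c 5c 5c 5c 5c a4) = 30 ← matches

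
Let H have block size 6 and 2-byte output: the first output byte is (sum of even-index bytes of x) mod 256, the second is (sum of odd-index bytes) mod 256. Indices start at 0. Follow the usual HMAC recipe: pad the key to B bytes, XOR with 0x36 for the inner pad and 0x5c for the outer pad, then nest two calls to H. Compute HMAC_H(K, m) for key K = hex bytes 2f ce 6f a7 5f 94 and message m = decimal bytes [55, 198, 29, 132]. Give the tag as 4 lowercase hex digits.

Key hex bytes 2f ce 6f a7 5f 94 is exactly B = 6 bytes: K' = 2f ce 6f a7 5f 94.
K' ⊕ ipad = 19 f8 59 91 69 a2.  K' ⊕ opad = 73 92 33 fb 03 c8.
Inner input = (K'⊕ipad) ∥ m = 19 f8 59 91 69 a2 ∥ 37 c6 1d 84.
Inner hash: even-index sum = 303 mod 256 = 47; odd-index sum = 885 mod 256 = 117 → 2f 75.
Outer input = (K'⊕opad) ∥ inner = 73 92 33 fb 03 c8 ∥ 2f 75.
Outer hash (tag): even-index sum = 216 mod 256 = 216; odd-index sum = 714 mod 256 = 202 → d8 ca.

d8ca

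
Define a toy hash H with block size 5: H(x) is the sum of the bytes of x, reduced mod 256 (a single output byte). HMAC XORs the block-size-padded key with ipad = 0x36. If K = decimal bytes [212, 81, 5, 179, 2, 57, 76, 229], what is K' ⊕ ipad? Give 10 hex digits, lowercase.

Key decimal bytes [212, 81, 5, 179, 2, 57, 76, 229] = d4 51 05 b3 02 39 4c e5 is 8 bytes > B = 5, so hash it first: H(key) = 49, then zero-pad to 5 bytes: K' = 49 00 00 00 00.
XOR each byte with 0x36: 49⊕36=7f, 00⊕36=36, 00⊕36=36, 00⊕36=36, 00⊕36=36.

7f36363636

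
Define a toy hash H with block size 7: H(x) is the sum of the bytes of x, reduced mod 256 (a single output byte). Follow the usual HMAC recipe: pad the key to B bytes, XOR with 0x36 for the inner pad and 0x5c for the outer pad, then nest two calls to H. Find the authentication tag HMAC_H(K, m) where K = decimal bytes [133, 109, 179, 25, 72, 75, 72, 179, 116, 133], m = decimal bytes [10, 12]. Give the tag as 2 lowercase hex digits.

0e

Key decimal bytes [133, 109, 179, 25, 72, 75, 72, 179, 116, 133] = 85 6d b3 19 48 4b 48 b3 74 85 is 10 bytes > B = 7, so hash it first: H(key) = 45, then zero-pad to 7 bytes: K' = 45 00 00 00 00 00 00.
K' ⊕ ipad = 73 36 36 36 36 36 36.  K' ⊕ opad = 19 5c 5c 5c 5c 5c 5c.
Inner input = (K'⊕ipad) ∥ m = 73 36 36 36 36 36 36 ∥ 0a 0c.
Inner hash: sum = 115+54+54+54+54+54+54+10+12 = 461; mod 256 = 205 → cd.
Outer input = (K'⊕opad) ∥ inner = 19 5c 5c 5c 5c 5c 5c ∥ cd.
Outer hash (tag): sum = 25+92+92+92+92+92+92+205 = 782; mod 256 = 14 → 0e.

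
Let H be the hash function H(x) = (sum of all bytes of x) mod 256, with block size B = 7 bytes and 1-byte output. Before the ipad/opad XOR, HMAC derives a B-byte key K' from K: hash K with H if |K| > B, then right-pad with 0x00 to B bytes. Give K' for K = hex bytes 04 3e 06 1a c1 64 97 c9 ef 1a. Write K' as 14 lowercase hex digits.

f0000000000000

|K| = 10 > B = 7, so first hash the key.
H(K): sum = 4+62+6+26+193+100+151+201+239+26 = 1008; mod 256 = 240 → f0.
Zero-pad H(K) = f0 to 7 bytes: K' = f0 00 00 00 00 00 00.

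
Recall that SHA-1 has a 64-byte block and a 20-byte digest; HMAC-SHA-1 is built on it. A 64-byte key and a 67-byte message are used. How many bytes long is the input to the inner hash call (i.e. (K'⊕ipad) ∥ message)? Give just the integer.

131

Key is 64 ≤ 64 bytes, zero-padded: |K'| = 64.
Inner input = (K'⊕ipad) ∥ m → 64 + 67 = 131 bytes.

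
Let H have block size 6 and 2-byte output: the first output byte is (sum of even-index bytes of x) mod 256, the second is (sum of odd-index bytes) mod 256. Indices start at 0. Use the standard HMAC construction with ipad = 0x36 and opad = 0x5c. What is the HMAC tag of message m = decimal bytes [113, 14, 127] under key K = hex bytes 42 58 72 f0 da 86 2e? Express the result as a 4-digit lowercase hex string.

7ebc

Key hex bytes 42 58 72 f0 da 86 2e is 7 bytes > B = 6, so hash it first: H(key) = bc ce, then zero-pad to 6 bytes: K' = bc ce 00 00 00 00.
K' ⊕ ipad = 8a f8 36 36 36 36.  K' ⊕ opad = e0 92 5c 5c 5c 5c.
Inner input = (K'⊕ipad) ∥ m = 8a f8 36 36 36 36 ∥ 71 0e 7f.
Inner hash: even-index sum = 486 mod 256 = 230; odd-index sum = 370 mod 256 = 114 → e6 72.
Outer input = (K'⊕opad) ∥ inner = e0 92 5c 5c 5c 5c ∥ e6 72.
Outer hash (tag): even-index sum = 638 mod 256 = 126; odd-index sum = 444 mod 256 = 188 → 7e bc.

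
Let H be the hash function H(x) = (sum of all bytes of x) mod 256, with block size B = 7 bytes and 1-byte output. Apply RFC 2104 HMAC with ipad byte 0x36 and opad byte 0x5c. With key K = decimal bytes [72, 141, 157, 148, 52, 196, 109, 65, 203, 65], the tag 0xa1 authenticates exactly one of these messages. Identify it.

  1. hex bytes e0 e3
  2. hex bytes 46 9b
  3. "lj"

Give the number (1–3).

Key decimal bytes [72, 141, 157, 148, 52, 196, 109, 65, 203, 65] = 48 8d 9d 94 34 c4 6d 41 cb 41 is 10 bytes > B = 7, so hash it first: H(key) = b8, then zero-pad to 7 bytes: K' = b8 00 00 00 00 00 00.
K' ⊕ ipad = 8e 36 36 36 36 36 36; K' ⊕ opad = e4 5c 5c 5c 5c 5c 5c.
m1: inner = H(8e 36 36 36 36 36 36 e0 e3) = 95; tag = H(e4 5c 5c 5c 5c 5c 5c 95) = a1 ← matches
m2: inner = H(8e 36 36 36 36 36 36 46 9b) = b3; tag = H(e4 5c 5c 5c 5c 5c 5c b3) = bf
m3: inner = H(8e 36 36 36 36 36 36 6c 6a) = a8; tag = H(e4 5c 5c 5c 5c 5c 5c a8) = b4

1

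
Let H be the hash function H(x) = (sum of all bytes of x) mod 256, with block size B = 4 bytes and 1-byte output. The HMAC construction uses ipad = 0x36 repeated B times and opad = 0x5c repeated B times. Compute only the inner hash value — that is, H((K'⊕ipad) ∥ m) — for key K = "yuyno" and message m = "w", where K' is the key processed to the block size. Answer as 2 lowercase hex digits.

8b

Key "yuyno" = 79 75 79 6e 6f is 5 bytes > B = 4, so hash it first: H(key) = 44, then zero-pad to 4 bytes: K' = 44 00 00 00.
K' ⊕ ipad = 72 36 36 36.
Inner input = 72 36 36 36 ∥ 77.
Inner hash: sum = 114+54+54+54+119 = 395; mod 256 = 139 → 8b.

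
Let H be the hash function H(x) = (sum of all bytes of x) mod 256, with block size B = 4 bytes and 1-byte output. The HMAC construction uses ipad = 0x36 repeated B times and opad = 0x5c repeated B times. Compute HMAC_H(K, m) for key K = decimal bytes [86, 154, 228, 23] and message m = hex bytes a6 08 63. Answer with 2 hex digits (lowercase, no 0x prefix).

Key decimal bytes [86, 154, 228, 23] = 56 9a e4 17 is exactly B = 4 bytes: K' = 56 9a e4 17.
K' ⊕ ipad = 60 ac d2 21.  K' ⊕ opad = 0a c6 b8 4b.
Inner input = (K'⊕ipad) ∥ m = 60 ac d2 21 ∥ a6 08 63.
Inner hash: sum = 96+172+210+33+166+8+99 = 784; mod 256 = 16 → 10.
Outer input = (K'⊕opad) ∥ inner = 0a c6 b8 4b ∥ 10.
Outer hash (tag): sum = 10+198+184+75+16 = 483; mod 256 = 227 → e3.

e3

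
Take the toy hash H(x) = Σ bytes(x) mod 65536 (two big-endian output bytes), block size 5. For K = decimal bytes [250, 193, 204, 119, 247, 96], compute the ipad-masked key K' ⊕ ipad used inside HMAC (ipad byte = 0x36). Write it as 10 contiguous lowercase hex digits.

3263363636

Key decimal bytes [250, 193, 204, 119, 247, 96] = fa c1 cc 77 f7 60 is 6 bytes > B = 5, so hash it first: H(key) = 04 55, then zero-pad to 5 bytes: K' = 04 55 00 00 00.
XOR each byte with 0x36: 04⊕36=32, 55⊕36=63, 00⊕36=36, 00⊕36=36, 00⊕36=36.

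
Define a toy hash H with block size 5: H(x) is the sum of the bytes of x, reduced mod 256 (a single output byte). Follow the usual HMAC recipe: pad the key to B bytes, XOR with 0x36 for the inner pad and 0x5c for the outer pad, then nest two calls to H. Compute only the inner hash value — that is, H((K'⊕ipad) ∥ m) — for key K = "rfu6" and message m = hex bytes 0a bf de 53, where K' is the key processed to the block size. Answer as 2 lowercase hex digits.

07

Key "rfu6" = 72 66 75 36 is 4 bytes ≤ B = 5; zero-pad to 5 bytes: K' = 72 66 75 36 00.
K' ⊕ ipad = 44 50 43 00 36.
Inner input = 44 50 43 00 36 ∥ 0a bf de 53.
Inner hash: sum = 68+80+67+0+54+10+191+222+83 = 775; mod 256 = 7 → 07.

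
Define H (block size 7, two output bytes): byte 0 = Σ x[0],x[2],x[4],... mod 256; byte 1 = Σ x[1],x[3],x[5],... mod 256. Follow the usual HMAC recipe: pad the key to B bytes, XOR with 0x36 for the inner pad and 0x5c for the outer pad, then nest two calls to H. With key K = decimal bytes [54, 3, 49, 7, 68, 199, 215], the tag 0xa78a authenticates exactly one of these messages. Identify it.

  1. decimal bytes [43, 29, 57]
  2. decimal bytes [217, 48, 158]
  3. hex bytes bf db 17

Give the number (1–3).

3

Key decimal bytes [54, 3, 49, 7, 68, 199, 215] = 36 03 31 07 44 c7 d7 is exactly B = 7 bytes: K' = 36 03 31 07 44 c7 d7.
K' ⊕ ipad = 00 35 07 31 72 f1 e1; K' ⊕ opad = 6a 5f 6d 5b 18 9b 8b.
m1: inner = H(00 35 07 31 72 f1 e1 2b 1d 39) = 77 bb; tag = H(6a 5f 6d 5b 18 9b 8b 77 bb) = 35cc
m2: inner = H(00 35 07 31 72 f1 e1 d9 30 9e) = 8a ce; tag = H(6a 5f 6d 5b 18 9b 8b 8a ce) = 48df
m3: inner = H(00 35 07 31 72 f1 e1 bf db 17) = 35 2d; tag = H(6a 5f 6d 5b 18 9b 8b 35 2d) = a78a ← matches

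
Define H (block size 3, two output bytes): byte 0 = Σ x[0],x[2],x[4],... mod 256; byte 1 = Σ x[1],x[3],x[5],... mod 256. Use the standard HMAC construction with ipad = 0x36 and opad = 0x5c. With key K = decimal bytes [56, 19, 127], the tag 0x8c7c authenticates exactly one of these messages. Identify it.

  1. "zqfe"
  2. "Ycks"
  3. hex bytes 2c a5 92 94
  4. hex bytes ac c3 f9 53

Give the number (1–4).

1

Key decimal bytes [56, 19, 127] = 38 13 7f is exactly B = 3 bytes: K' = 38 13 7f.
K' ⊕ ipad = 0e 25 49; K' ⊕ opad = 64 4f 23.
m1: inner = H(0e 25 49 7a 71 66 65) = 2d 05; tag = H(64 4f 23 2d 05) = 8c7c ← matches
m2: inner = H(0e 25 49 59 63 6b 73) = 2d e9; tag = H(64 4f 23 2d e9) = 707c
m3: inner = H(0e 25 49 2c a5 92 94) = 90 e3; tag = H(64 4f 23 90 e3) = 6adf
m4: inner = H(0e 25 49 ac c3 f9 53) = 6d ca; tag = H(64 4f 23 6d ca) = 51bc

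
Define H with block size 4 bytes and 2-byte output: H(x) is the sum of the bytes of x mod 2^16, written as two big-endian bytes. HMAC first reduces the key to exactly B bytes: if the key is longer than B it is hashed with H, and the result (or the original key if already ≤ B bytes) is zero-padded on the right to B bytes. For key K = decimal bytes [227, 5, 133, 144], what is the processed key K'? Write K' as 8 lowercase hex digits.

Key decimal bytes [227, 5, 133, 144] = e3 05 85 90 is exactly B = 4 bytes: K' = e3 05 85 90.

e3058590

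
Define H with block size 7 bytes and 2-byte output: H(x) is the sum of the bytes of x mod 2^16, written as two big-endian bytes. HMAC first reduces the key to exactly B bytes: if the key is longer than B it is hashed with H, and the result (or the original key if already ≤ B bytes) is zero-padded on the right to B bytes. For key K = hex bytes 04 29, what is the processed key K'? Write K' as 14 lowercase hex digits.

04290000000000

Key hex bytes 04 29 is 2 bytes ≤ B = 7; zero-pad to 7 bytes: K' = 04 29 00 00 00 00 00.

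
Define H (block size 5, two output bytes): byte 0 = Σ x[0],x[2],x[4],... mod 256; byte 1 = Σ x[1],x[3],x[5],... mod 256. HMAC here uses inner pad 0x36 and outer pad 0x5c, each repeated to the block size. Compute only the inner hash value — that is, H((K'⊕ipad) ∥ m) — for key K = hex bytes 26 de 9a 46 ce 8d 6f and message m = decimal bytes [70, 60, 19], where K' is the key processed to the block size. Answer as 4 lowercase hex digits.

7316

Key hex bytes 26 de 9a 46 ce 8d 6f is 7 bytes > B = 5, so hash it first: H(key) = fd b1, then zero-pad to 5 bytes: K' = fd b1 00 00 00.
K' ⊕ ipad = cb 87 36 36 36.
Inner input = cb 87 36 36 36 ∥ 46 3c 13.
Inner hash: even-index sum = 371 mod 256 = 115; odd-index sum = 278 mod 256 = 22 → 73 16.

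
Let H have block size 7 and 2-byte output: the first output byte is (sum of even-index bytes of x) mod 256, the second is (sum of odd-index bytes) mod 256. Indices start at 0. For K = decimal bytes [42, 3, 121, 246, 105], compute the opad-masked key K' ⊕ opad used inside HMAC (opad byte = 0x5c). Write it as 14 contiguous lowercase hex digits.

Key decimal bytes [42, 3, 121, 246, 105] = 2a 03 79 f6 69 is 5 bytes ≤ B = 7; zero-pad to 7 bytes: K' = 2a 03 79 f6 69 00 00.
XOR each byte with 0x5c: 2a⊕5c=76, 03⊕5c=5f, 79⊕5c=25, f6⊕5c=aa, 69⊕5c=35, 00⊕5c=5c, 00⊕5c=5c.

765f25aa355c5c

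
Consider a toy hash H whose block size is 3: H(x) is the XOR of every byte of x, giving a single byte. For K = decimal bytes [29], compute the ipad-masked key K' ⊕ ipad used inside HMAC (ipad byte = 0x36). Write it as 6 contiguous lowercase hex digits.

2b3636

Key decimal bytes [29] = 1d is 1 byte ≤ B = 3; zero-pad to 3 bytes: K' = 1d 00 00.
XOR each byte with 0x36: 1d⊕36=2b, 00⊕36=36, 00⊕36=36.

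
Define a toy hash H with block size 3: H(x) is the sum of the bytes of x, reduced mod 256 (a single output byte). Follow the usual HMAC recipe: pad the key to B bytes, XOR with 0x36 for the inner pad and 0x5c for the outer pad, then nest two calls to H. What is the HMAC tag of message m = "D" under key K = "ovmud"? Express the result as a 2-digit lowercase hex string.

Key "ovmud" = 6f 76 6d 75 64 is 5 bytes > B = 3, so hash it first: H(key) = 2b, then zero-pad to 3 bytes: K' = 2b 00 00.
K' ⊕ ipad = 1d 36 36.  K' ⊕ opad = 77 5c 5c.
Inner input = (K'⊕ipad) ∥ m = 1d 36 36 ∥ 44.
Inner hash: sum = 29+54+54+68 = 205 → cd.
Outer input = (K'⊕opad) ∥ inner = 77 5c 5c ∥ cd.
Outer hash (tag): sum = 119+92+92+205 = 508; mod 256 = 252 → fc.

fc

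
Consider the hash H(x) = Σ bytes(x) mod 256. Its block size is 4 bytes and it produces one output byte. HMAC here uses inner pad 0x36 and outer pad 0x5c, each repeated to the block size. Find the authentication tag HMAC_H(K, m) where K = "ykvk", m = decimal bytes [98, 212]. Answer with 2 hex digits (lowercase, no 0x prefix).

Key "ykvk" = 79 6b 76 6b is exactly B = 4 bytes: K' = 79 6b 76 6b.
K' ⊕ ipad = 4f 5d 40 5d.  K' ⊕ opad = 25 37 2a 37.
Inner input = (K'⊕ipad) ∥ m = 4f 5d 40 5d ∥ 62 d4.
Inner hash: sum = 79+93+64+93+98+212 = 639; mod 256 = 127 → 7f.
Outer input = (K'⊕opad) ∥ inner = 25 37 2a 37 ∥ 7f.
Outer hash (tag): sum = 37+55+42+55+127 = 316; mod 256 = 60 → 3c.

3c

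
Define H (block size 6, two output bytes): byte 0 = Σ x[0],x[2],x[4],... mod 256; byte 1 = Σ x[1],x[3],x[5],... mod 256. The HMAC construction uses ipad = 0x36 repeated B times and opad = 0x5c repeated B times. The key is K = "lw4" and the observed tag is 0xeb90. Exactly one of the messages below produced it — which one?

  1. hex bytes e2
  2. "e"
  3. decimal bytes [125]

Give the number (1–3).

Key "lw4" = 6c 77 34 is 3 bytes ≤ B = 6; zero-pad to 6 bytes: K' = 6c 77 34 00 00 00.
K' ⊕ ipad = 5a 41 02 36 36 36; K' ⊕ opad = 30 2b 68 5c 5c 5c.
m1: inner = H(5a 41 02 36 36 36 e2) = 74 ad; tag = H(30 2b 68 5c 5c 5c 74 ad) = 6890
m2: inner = H(5a 41 02 36 36 36 65) = f7 ad; tag = H(30 2b 68 5c 5c 5c f7 ad) = eb90 ← matches
m3: inner = H(5a 41 02 36 36 36 7d) = 0f ad; tag = H(30 2b 68 5c 5c 5c 0f ad) = 0390

2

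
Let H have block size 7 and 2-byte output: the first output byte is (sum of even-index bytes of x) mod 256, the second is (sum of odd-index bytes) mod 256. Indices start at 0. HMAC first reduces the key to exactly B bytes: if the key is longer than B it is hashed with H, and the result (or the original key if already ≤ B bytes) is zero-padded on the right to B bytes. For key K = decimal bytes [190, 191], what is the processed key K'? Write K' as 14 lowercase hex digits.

bebf0000000000

Key decimal bytes [190, 191] = be bf is 2 bytes ≤ B = 7; zero-pad to 7 bytes: K' = be bf 00 00 00 00 00.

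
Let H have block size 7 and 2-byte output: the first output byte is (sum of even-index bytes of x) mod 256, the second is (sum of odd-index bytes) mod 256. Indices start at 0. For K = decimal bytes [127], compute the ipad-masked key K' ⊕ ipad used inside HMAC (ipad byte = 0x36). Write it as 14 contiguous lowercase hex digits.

49363636363636

Key decimal bytes [127] = 7f is 1 byte ≤ B = 7; zero-pad to 7 bytes: K' = 7f 00 00 00 00 00 00.
XOR each byte with 0x36: 7f⊕36=49, 00⊕36=36, 00⊕36=36, 00⊕36=36, 00⊕36=36, 00⊕36=36, 00⊕36=36.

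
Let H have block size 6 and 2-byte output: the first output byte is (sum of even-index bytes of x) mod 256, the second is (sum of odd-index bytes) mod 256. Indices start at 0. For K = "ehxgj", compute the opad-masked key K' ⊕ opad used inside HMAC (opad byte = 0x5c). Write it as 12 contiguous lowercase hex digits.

Key "ehxgj" = 65 68 78 67 6a is 5 bytes ≤ B = 6; zero-pad to 6 bytes: K' = 65 68 78 67 6a 00.
XOR each byte with 0x5c: 65⊕5c=39, 68⊕5c=34, 78⊕5c=24, 67⊕5c=3b, 6a⊕5c=36, 00⊕5c=5c.

3934243b365c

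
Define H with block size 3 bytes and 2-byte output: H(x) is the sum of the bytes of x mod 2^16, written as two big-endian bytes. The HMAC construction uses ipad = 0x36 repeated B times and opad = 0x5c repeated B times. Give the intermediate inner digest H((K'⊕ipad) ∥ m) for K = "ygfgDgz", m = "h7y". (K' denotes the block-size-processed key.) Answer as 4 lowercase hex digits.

0266

Key "ygfgDgz" = 79 67 66 67 44 67 7a is 7 bytes > B = 3, so hash it first: H(key) = 02 d2, then zero-pad to 3 bytes: K' = 02 d2 00.
K' ⊕ ipad = 34 e4 36.
Inner input = 34 e4 36 ∥ 68 37 79.
Inner hash: sum = 52+228+54+104+55+121 = 614 → 02 66.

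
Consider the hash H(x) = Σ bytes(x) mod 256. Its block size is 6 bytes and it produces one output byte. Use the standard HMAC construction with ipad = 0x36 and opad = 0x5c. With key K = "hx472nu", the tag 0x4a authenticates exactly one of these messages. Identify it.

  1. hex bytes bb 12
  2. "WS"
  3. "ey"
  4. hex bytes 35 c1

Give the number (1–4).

Key "hx472nu" = 68 78 34 37 32 6e 75 is 7 bytes > B = 6, so hash it first: H(key) = 60, then zero-pad to 6 bytes: K' = 60 00 00 00 00 00.
K' ⊕ ipad = 56 36 36 36 36 36; K' ⊕ opad = 3c 5c 5c 5c 5c 5c.
m1: inner = H(56 36 36 36 36 36 bb 12) = 31; tag = H(3c 5c 5c 5c 5c 5c 31) = 39
m2: inner = H(56 36 36 36 36 36 57 53) = 0e; tag = H(3c 5c 5c 5c 5c 5c 0e) = 16
m3: inner = H(56 36 36 36 36 36 65 79) = 42; tag = H(3c 5c 5c 5c 5c 5c 42) = 4a ← matches
m4: inner = H(56 36 36 36 36 36 35 c1) = 5a; tag = H(3c 5c 5c 5c 5c 5c 5a) = 62

3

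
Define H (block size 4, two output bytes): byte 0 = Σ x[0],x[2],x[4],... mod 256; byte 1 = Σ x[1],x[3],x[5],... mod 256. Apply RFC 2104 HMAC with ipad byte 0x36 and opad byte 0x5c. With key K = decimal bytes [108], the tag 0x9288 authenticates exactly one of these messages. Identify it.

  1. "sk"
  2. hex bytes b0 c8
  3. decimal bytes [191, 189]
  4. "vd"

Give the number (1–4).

4

Key decimal bytes [108] = 6c is 1 byte ≤ B = 4; zero-pad to 4 bytes: K' = 6c 00 00 00.
K' ⊕ ipad = 5a 36 36 36; K' ⊕ opad = 30 5c 5c 5c.
m1: inner = H(5a 36 36 36 73 6b) = 03 d7; tag = H(30 5c 5c 5c 03 d7) = 8f8f
m2: inner = H(5a 36 36 36 b0 c8) = 40 34; tag = H(30 5c 5c 5c 40 34) = ccec
m3: inner = H(5a 36 36 36 bf bd) = 4f 29; tag = H(30 5c 5c 5c 4f 29) = dbe1
m4: inner = H(5a 36 36 36 76 64) = 06 d0; tag = H(30 5c 5c 5c 06 d0) = 9288 ← matches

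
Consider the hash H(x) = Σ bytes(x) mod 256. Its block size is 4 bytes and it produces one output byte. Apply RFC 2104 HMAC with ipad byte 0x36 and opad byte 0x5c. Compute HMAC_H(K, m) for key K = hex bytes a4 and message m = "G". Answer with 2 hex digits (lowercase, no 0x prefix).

87

Key hex bytes a4 is 1 byte ≤ B = 4; zero-pad to 4 bytes: K' = a4 00 00 00.
K' ⊕ ipad = 92 36 36 36.  K' ⊕ opad = f8 5c 5c 5c.
Inner input = (K'⊕ipad) ∥ m = 92 36 36 36 ∥ 47.
Inner hash: sum = 146+54+54+54+71 = 379; mod 256 = 123 → 7b.
Outer input = (K'⊕opad) ∥ inner = f8 5c 5c 5c ∥ 7b.
Outer hash (tag): sum = 248+92+92+92+123 = 647; mod 256 = 135 → 87.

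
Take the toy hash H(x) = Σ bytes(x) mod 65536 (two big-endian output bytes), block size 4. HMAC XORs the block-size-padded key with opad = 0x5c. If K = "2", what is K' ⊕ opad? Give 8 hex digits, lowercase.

6e5c5c5c

Key "2" = 32 is 1 byte ≤ B = 4; zero-pad to 4 bytes: K' = 32 00 00 00.
XOR each byte with 0x5c: 32⊕5c=6e, 00⊕5c=5c, 00⊕5c=5c, 00⊕5c=5c.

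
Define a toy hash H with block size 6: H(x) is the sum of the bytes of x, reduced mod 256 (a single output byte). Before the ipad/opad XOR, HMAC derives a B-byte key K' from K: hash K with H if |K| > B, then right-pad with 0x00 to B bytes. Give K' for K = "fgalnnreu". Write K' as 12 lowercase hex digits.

|K| = 9 > B = 6, so first hash the key.
H(K): sum = 102+103+97+108+110+110+114+101+117 = 962; mod 256 = 194 → c2.
Zero-pad H(K) = c2 to 6 bytes: K' = c2 00 00 00 00 00.

c20000000000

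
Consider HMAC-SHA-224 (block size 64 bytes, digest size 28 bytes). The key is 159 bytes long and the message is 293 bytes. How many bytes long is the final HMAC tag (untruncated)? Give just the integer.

28

The tag is one SHA-224 digest: 28 bytes.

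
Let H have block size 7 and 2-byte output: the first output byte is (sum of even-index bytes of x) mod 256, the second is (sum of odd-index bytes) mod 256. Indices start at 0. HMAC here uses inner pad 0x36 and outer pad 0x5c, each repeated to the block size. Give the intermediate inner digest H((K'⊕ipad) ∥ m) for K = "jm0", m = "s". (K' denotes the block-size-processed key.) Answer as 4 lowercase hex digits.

ce3a

Key "jm0" = 6a 6d 30 is 3 bytes ≤ B = 7; zero-pad to 7 bytes: K' = 6a 6d 30 00 00 00 00.
K' ⊕ ipad = 5c 5b 06 36 36 36 36.
Inner input = 5c 5b 06 36 36 36 36 ∥ 73.
Inner hash: even-index sum = 206 mod 256 = 206; odd-index sum = 314 mod 256 = 58 → ce 3a.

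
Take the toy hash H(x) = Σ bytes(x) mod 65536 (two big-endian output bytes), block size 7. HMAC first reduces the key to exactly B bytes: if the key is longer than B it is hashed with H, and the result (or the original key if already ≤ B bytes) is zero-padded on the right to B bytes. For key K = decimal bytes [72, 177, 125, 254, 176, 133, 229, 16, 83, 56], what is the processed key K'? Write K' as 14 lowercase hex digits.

05290000000000

|K| = 10 > B = 7, so first hash the key.
H(K): sum = 72+177+125+254+176+133+229+16+83+56 = 1321 → 05 29.
Zero-pad H(K) = 05 29 to 7 bytes: K' = 05 29 00 00 00 00 00.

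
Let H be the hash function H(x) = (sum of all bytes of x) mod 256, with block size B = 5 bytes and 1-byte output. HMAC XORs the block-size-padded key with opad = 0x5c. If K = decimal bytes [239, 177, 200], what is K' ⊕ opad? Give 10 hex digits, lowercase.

b3ed945c5c

Key decimal bytes [239, 177, 200] = ef b1 c8 is 3 bytes ≤ B = 5; zero-pad to 5 bytes: K' = ef b1 c8 00 00.
XOR each byte with 0x5c: ef⊕5c=b3, b1⊕5c=ed, c8⊕5c=94, 00⊕5c=5c, 00⊕5c=5c.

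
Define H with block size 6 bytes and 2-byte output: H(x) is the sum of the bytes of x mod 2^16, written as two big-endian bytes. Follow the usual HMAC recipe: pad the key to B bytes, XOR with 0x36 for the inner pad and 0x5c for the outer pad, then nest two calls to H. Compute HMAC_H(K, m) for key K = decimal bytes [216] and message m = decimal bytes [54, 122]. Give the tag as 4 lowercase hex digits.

Key decimal bytes [216] = d8 is 1 byte ≤ B = 6; zero-pad to 6 bytes: K' = d8 00 00 00 00 00.
K' ⊕ ipad = ee 36 36 36 36 36.  K' ⊕ opad = 84 5c 5c 5c 5c 5c.
Inner input = (K'⊕ipad) ∥ m = ee 36 36 36 36 36 ∥ 36 7a.
Inner hash: sum = 238+54+54+54+54+54+54+122 = 684 → 02 ac.
Outer input = (K'⊕opad) ∥ inner = 84 5c 5c 5c 5c 5c ∥ 02 ac.
Outer hash (tag): sum = 132+92+92+92+92+92+2+172 = 766 → 02 fe.

02fe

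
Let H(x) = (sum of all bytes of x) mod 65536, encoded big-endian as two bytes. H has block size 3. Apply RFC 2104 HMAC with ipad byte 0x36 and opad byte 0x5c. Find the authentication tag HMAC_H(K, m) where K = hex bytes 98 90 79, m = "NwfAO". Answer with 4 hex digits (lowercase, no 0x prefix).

Key hex bytes 98 90 79 is exactly B = 3 bytes: K' = 98 90 79.
K' ⊕ ipad = ae a6 4f.  K' ⊕ opad = c4 cc 25.
Inner input = (K'⊕ipad) ∥ m = ae a6 4f ∥ 4e 77 66 41 4f.
Inner hash: sum = 174+166+79+78+119+102+65+79 = 862 → 03 5e.
Outer input = (K'⊕opad) ∥ inner = c4 cc 25 ∥ 03 5e.
Outer hash (tag): sum = 196+204+37+3+94 = 534 → 02 16.

0216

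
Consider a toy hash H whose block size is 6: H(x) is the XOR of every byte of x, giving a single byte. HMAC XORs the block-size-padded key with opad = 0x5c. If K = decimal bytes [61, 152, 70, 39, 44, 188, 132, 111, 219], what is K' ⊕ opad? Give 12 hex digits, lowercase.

Key decimal bytes [61, 152, 70, 39, 44, 188, 132, 111, 219] = 3d 98 46 27 2c bc 84 6f db is 9 bytes > B = 6, so hash it first: H(key) = 64, then zero-pad to 6 bytes: K' = 64 00 00 00 00 00.
XOR each byte with 0x5c: 64⊕5c=38, 00⊕5c=5c, 00⊕5c=5c, 00⊕5c=5c, 00⊕5c=5c, 00⊕5c=5c.

385c5c5c5c5c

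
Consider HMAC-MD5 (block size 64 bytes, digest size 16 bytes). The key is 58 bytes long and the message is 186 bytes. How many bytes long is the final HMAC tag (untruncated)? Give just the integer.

16

The tag is one MD5 digest: 16 bytes.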